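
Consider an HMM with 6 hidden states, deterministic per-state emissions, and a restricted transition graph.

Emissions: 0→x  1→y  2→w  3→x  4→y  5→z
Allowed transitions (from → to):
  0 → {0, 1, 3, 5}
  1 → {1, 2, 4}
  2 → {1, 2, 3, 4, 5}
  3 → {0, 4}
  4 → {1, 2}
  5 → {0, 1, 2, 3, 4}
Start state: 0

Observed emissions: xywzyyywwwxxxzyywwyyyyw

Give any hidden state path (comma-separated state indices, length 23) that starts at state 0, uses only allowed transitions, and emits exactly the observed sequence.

  t0 'x' -> {0,3}, take 0 (start)
  t1 'y' -> {1,4}, take 1 (0->1 ok)
  t2 'w' -> {2}, take 2 (1->2 ok)
  t3 'z' -> {5}, take 5 (2->5 ok)
  t4 'y' -> {1,4}, take 1 (5->1 ok)
  t5 'y' -> {1,4}, take 4 (1->4 ok)
  t6 'y' -> {1,4}, take 1 (4->1 ok)
  t7 'w' -> {2}, take 2 (1->2 ok)
  t8 'w' -> {2}, take 2 (2->2 ok)
  t9 'w' -> {2}, take 2 (2->2 ok)
  t10 'x' -> {0,3}, take 3 (2->3 ok)
  t11 'x' -> {0,3}, take 0 (3->0 ok)
  t12 'x' -> {0,3}, take 0 (0->0 ok)
  t13 'z' -> {5}, take 5 (0->5 ok)
  t14 'y' -> {1,4}, take 1 (5->1 ok)
  t15 'y' -> {1,4}, take 4 (1->4 ok)
  t16 'w' -> {2}, take 2 (4->2 ok)
  t17 'w' -> {2}, take 2 (2->2 ok)
  t18 'y' -> {1,4}, take 1 (2->1 ok)
  t19 'y' -> {1,4}, take 4 (1->4 ok)
  t20 'y' -> {1,4}, take 1 (4->1 ok)
  t21 'y' -> {1,4}, take 4 (1->4 ok)
  t22 'w' -> {2}, take 2 (4->2 ok)

0,1,2,5,1,4,1,2,2,2,3,0,0,5,1,4,2,2,1,4,1,4,2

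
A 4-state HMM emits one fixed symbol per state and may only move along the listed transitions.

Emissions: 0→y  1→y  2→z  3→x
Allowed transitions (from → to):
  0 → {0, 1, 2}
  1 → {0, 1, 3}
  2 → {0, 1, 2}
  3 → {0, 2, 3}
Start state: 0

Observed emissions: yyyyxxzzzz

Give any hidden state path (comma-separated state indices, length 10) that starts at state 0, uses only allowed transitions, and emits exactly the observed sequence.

0,0,0,1,3,3,2,2,2,2

  0: obs=y cand={0,1} pick 0 [start]
  1: obs=y cand={0,1} pick 0 [0->0 ok]
  2: obs=y cand={0,1} pick 0 [0->0 ok]
  3: obs=y cand={0,1} pick 1 [0->1 ok]
  4: obs=x cand={3} pick 3 [1->3 ok]
  5: obs=x cand={3} pick 3 [3->3 ok]
  6: obs=z cand={2} pick 2 [3->2 ok]
  7: obs=z cand={2} pick 2 [2->2 ok]
  8: obs=z cand={2} pick 2 [2->2 ok]
  9: obs=z cand={2} pick 2 [2->2 ok]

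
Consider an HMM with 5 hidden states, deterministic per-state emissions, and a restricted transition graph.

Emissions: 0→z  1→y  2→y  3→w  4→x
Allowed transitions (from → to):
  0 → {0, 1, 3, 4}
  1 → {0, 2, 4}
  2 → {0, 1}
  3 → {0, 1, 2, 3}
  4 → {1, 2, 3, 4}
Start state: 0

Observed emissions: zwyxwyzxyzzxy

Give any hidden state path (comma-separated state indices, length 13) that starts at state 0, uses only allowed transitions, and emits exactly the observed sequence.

0,3,1,4,3,2,0,4,1,0,0,4,1

  pos 0: z in {0}, choose 0; start
  pos 1: w in {3}, choose 3; 0->3 ok
  pos 2: y in {1,2}, choose 1; 3->1 ok
  pos 3: x in {4}, choose 4; 1->4 ok
  pos 4: w in {3}, choose 3; 4->3 ok
  pos 5: y in {1,2}, choose 2; 3->2 ok
  pos 6: z in {0}, choose 0; 2->0 ok
  pos 7: x in {4}, choose 4; 0->4 ok
  pos 8: y in {1,2}, choose 1; 4->1 ok
  pos 9: z in {0}, choose 0; 1->0 ok
  pos 10: z in {0}, choose 0; 0->0 ok
  pos 11: x in {4}, choose 4; 0->4 ok
  pos 12: y in {1,2}, choose 1; 4->1 ok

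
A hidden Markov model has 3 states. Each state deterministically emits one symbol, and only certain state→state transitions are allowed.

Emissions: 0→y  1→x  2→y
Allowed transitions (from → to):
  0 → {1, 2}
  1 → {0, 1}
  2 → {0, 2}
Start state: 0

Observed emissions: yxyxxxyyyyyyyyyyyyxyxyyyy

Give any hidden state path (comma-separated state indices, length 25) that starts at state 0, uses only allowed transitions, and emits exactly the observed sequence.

0,1,0,1,1,1,0,2,0,2,2,2,2,0,2,0,2,0,1,0,1,0,2,2,2

  [0] y  {0,2}  => 0  start
  [1] x  {1}  => 1  0->1 ok
  [2] y  {0,2}  => 0  1->0 ok
  [3] x  {1}  => 1  0->1 ok
  [4] x  {1}  => 1  1->1 ok
  [5] x  {1}  => 1  1->1 ok
  [6] y  {0,2}  => 0  1->0 ok
  [7] y  {0,2}  => 2  0->2 ok
  [8] y  {0,2}  => 0  2->0 ok
  [9] y  {0,2}  => 2  0->2 ok
  [10] y  {0,2}  => 2  2->2 ok
  [11] y  {0,2}  => 2  2->2 ok
  [12] y  {0,2}  => 2  2->2 ok
  [13] y  {0,2}  => 0  2->0 ok
  [14] y  {0,2}  => 2  0->2 ok
  [15] y  {0,2}  => 0  2->0 ok
  [16] y  {0,2}  => 2  0->2 ok
  [17] y  {0,2}  => 0  2->0 ok
  [18] x  {1}  => 1  0->1 ok
  [19] y  {0,2}  => 0  1->0 ok
  [20] x  {1}  => 1  0->1 ok
  [21] y  {0,2}  => 0  1->0 ok
  [22] y  {0,2}  => 2  0->2 ok
  [23] y  {0,2}  => 2  2->2 ok
  [24] y  {0,2}  => 2  2->2 ok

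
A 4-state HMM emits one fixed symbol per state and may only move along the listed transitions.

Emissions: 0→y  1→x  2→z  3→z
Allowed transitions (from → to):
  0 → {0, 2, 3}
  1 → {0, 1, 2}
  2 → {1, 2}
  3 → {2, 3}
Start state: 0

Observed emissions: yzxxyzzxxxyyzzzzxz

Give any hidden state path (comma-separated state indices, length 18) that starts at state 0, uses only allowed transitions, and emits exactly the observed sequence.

0,2,1,1,0,3,2,1,1,1,0,0,3,3,3,2,1,2

  pos 0: y in {0}, choose 0; start
  pos 1: z in {2,3}, choose 2; 0->2 ok
  pos 2: x in {1}, choose 1; 2->1 ok
  pos 3: x in {1}, choose 1; 1->1 ok
  pos 4: y in {0}, choose 0; 1->0 ok
  pos 5: z in {2,3}, choose 3; 0->3 ok
  pos 6: z in {2,3}, choose 2; 3->2 ok
  pos 7: x in {1}, choose 1; 2->1 ok
  pos 8: x in {1}, choose 1; 1->1 ok
  pos 9: x in {1}, choose 1; 1->1 ok
  pos 10: y in {0}, choose 0; 1->0 ok
  pos 11: y in {0}, choose 0; 0->0 ok
  pos 12: z in {2,3}, choose 3; 0->3 ok
  pos 13: z in {2,3}, choose 3; 3->3 ok
  pos 14: z in {2,3}, choose 3; 3->3 ok
  pos 15: z in {2,3}, choose 2; 3->2 ok
  pos 16: x in {1}, choose 1; 2->1 ok
  pos 17: z in {2,3}, choose 2; 1->2 ok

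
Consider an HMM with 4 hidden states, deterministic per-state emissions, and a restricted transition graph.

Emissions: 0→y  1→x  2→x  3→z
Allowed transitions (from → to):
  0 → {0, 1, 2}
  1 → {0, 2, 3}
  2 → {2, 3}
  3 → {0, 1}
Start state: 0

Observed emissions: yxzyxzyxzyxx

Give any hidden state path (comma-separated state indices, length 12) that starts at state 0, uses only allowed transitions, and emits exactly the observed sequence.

0,1,3,0,1,3,0,2,3,0,2,2

  [0] y  {0}  => 0  start
  [1] x  {1,2}  => 1  0->1 ok
  [2] z  {3}  => 3  1->3 ok
  [3] y  {0}  => 0  3->0 ok
  [4] x  {1,2}  => 1  0->1 ok
  [5] z  {3}  => 3  1->3 ok
  [6] y  {0}  => 0  3->0 ok
  [7] x  {1,2}  => 2  0->2 ok
  [8] z  {3}  => 3  2->3 ok
  [9] y  {0}  => 0  3->0 ok
  [10] x  {1,2}  => 2  0->2 ok
  [11] x  {1,2}  => 2  2->2 ok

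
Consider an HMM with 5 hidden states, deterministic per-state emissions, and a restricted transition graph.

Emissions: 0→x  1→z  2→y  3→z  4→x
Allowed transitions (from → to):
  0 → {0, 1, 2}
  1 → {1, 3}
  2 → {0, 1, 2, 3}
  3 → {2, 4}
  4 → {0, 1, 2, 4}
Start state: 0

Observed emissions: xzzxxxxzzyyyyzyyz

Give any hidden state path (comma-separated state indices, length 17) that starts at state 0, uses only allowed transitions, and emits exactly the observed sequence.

  [0] x  {0,4}  => 0  start
  [1] z  {1,3}  => 1  0->1 ok
  [2] z  {1,3}  => 3  1->3 ok
  [3] x  {0,4}  => 4  3->4 ok
  [4] x  {0,4}  => 4  4->4 ok
  [5] x  {0,4}  => 4  4->4 ok
  [6] x  {0,4}  => 0  4->0 ok
  [7] z  {1,3}  => 1  0->1 ok
  [8] z  {1,3}  => 3  1->3 ok
  [9] y  {2}  => 2  3->2 ok
  [10] y  {2}  => 2  2->2 ok
  [11] y  {2}  => 2  2->2 ok
  [12] y  {2}  => 2  2->2 ok
  [13] z  {1,3}  => 3  2->3 ok
  [14] y  {2}  => 2  3->2 ok
  [15] y  {2}  => 2  2->2 ok
  [16] z  {1,3}  => 1  2->1 ok

0,1,3,4,4,4,0,1,3,2,2,2,2,3,2,2,1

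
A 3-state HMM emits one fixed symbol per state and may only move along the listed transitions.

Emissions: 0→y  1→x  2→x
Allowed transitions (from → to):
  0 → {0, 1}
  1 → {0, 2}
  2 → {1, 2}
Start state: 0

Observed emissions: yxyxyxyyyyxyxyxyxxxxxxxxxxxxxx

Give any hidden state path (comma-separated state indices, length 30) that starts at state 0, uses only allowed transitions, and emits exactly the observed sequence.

  [0] y  {0}  => 0  start
  [1] x  {1,2}  => 1  0->1 ok
  [2] y  {0}  => 0  1->0 ok
  [3] x  {1,2}  => 1  0->1 ok
  [4] y  {0}  => 0  1->0 ok
  [5] x  {1,2}  => 1  0->1 ok
  [6] y  {0}  => 0  1->0 ok
  [7] y  {0}  => 0  0->0 ok
  [8] y  {0}  => 0  0->0 ok
  [9] y  {0}  => 0  0->0 ok
  [10] x  {1,2}  => 1  0->1 ok
  [11] y  {0}  => 0  1->0 ok
  [12] x  {1,2}  => 1  0->1 ok
  [13] y  {0}  => 0  1->0 ok
  [14] x  {1,2}  => 1  0->1 ok
  [15] y  {0}  => 0  1->0 ok
  [16] x  {1,2}  => 1  0->1 ok
  [17] x  {1,2}  => 2  1->2 ok
  [18] x  {1,2}  => 2  2->2 ok
  [19] x  {1,2}  => 1  2->1 ok
  [20] x  {1,2}  => 2  1->2 ok
  [21] x  {1,2}  => 2  2->2 ok
  [22] x  {1,2}  => 1  2->1 ok
  [23] x  {1,2}  => 2  1->2 ok
  [24] x  {1,2}  => 2  2->2 ok
  [25] x  {1,2}  => 2  2->2 ok
  [26] x  {1,2}  => 2  2->2 ok
  [27] x  {1,2}  => 2  2->2 ok
  [28] x  {1,2}  => 2  2->2 ok
  [29] x  {1,2}  => 1  2->1 ok

0,1,0,1,0,1,0,0,0,0,1,0,1,0,1,0,1,2,2,1,2,2,1,2,2,2,2,2,2,1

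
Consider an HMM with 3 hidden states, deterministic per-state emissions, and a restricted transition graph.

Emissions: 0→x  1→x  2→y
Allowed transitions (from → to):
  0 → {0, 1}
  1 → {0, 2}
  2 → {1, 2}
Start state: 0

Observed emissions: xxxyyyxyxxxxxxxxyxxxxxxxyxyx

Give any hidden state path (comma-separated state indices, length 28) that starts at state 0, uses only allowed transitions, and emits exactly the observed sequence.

  t0 'x' -> {0,1}, take 0 (start)
  t1 'x' -> {0,1}, take 0 (0->0 ok)
  t2 'x' -> {0,1}, take 1 (0->1 ok)
  t3 'y' -> {2}, take 2 (1->2 ok)
  t4 'y' -> {2}, take 2 (2->2 ok)
  t5 'y' -> {2}, take 2 (2->2 ok)
  t6 'x' -> {0,1}, take 1 (2->1 ok)
  t7 'y' -> {2}, take 2 (1->2 ok)
  t8 'x' -> {0,1}, take 1 (2->1 ok)
  t9 'x' -> {0,1}, take 0 (1->0 ok)
  t10 'x' -> {0,1}, take 0 (0->0 ok)
  t11 'x' -> {0,1}, take 1 (0->1 ok)
  t12 'x' -> {0,1}, take 0 (1->0 ok)
  t13 'x' -> {0,1}, take 1 (0->1 ok)
  t14 'x' -> {0,1}, take 0 (1->0 ok)
  t15 'x' -> {0,1}, take 1 (0->1 ok)
  t16 'y' -> {2}, take 2 (1->2 ok)
  t17 'x' -> {0,1}, take 1 (2->1 ok)
  t18 'x' -> {0,1}, take 0 (1->0 ok)
  t19 'x' -> {0,1}, take 0 (0->0 ok)
  t20 'x' -> {0,1}, take 0 (0->0 ok)
  t21 'x' -> {0,1}, take 1 (0->1 ok)
  t22 'x' -> {0,1}, take 0 (1->0 ok)
  t23 'x' -> {0,1}, take 1 (0->1 ok)
  t24 'y' -> {2}, take 2 (1->2 ok)
  t25 'x' -> {0,1}, take 1 (2->1 ok)
  t26 'y' -> {2}, take 2 (1->2 ok)
  t27 'x' -> {0,1}, take 1 (2->1 ok)

0,0,1,2,2,2,1,2,1,0,0,1,0,1,0,1,2,1,0,0,0,1,0,1,2,1,2,1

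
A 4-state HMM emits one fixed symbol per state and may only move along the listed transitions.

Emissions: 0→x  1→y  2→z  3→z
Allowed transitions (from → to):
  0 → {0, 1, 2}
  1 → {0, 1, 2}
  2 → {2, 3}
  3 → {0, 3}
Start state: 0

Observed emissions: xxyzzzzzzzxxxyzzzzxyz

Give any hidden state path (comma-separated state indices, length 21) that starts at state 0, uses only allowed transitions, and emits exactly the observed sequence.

0,0,1,2,2,2,2,3,3,3,0,0,0,1,2,2,2,3,0,1,2

  pos 0: x in {0}, choose 0; start
  pos 1: x in {0}, choose 0; 0->0 ok
  pos 2: y in {1}, choose 1; 0->1 ok
  pos 3: z in {2,3}, choose 2; 1->2 ok
  pos 4: z in {2,3}, choose 2; 2->2 ok
  pos 5: z in {2,3}, choose 2; 2->2 ok
  pos 6: z in {2,3}, choose 2; 2->2 ok
  pos 7: z in {2,3}, choose 3; 2->3 ok
  pos 8: z in {2,3}, choose 3; 3->3 ok
  pos 9: z in {2,3}, choose 3; 3->3 ok
  pos 10: x in {0}, choose 0; 3->0 ok
  pos 11: x in {0}, choose 0; 0->0 ok
  pos 12: x in {0}, choose 0; 0->0 ok
  pos 13: y in {1}, choose 1; 0->1 ok
  pos 14: z in {2,3}, choose 2; 1->2 ok
  pos 15: z in {2,3}, choose 2; 2->2 ok
  pos 16: z in {2,3}, choose 2; 2->2 ok
  pos 17: z in {2,3}, choose 3; 2->3 ok
  pos 18: x in {0}, choose 0; 3->0 ok
  pos 19: y in {1}, choose 1; 0->1 ok
  pos 20: z in {2,3}, choose 2; 1->2 ok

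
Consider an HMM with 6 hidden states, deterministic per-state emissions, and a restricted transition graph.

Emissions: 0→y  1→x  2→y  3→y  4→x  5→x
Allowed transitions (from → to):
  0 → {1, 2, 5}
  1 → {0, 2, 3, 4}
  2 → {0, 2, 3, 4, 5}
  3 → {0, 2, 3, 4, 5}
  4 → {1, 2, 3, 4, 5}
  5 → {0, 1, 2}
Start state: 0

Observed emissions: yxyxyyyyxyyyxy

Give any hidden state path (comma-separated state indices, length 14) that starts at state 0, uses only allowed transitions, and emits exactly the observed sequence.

  t0 'y' -> {0,2,3}, take 0 (start)
  t1 'x' -> {1,4,5}, take 1 (0->1 ok)
  t2 'y' -> {0,2,3}, take 2 (1->2 ok)
  t3 'x' -> {1,4,5}, take 5 (2->5 ok)
  t4 'y' -> {0,2,3}, take 2 (5->2 ok)
  t5 'y' -> {0,2,3}, take 2 (2->2 ok)
  t6 'y' -> {0,2,3}, take 2 (2->2 ok)
  t7 'y' -> {0,2,3}, take 3 (2->3 ok)
  t8 'x' -> {1,4,5}, take 5 (3->5 ok)
  t9 'y' -> {0,2,3}, take 0 (5->0 ok)
  t10 'y' -> {0,2,3}, take 2 (0->2 ok)
  t11 'y' -> {0,2,3}, take 2 (2->2 ok)
  t12 'x' -> {1,4,5}, take 5 (2->5 ok)
  t13 'y' -> {0,2,3}, take 2 (5->2 ok)

0,1,2,5,2,2,2,3,5,0,2,2,5,2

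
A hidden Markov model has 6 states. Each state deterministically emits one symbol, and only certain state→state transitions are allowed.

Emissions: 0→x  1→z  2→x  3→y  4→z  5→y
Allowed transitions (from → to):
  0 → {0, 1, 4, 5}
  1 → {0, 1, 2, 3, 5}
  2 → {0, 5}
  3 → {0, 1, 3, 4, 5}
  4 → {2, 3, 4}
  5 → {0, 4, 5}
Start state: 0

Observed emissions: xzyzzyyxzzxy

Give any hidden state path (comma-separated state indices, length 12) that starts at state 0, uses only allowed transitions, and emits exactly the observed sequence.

0,4,3,4,4,3,3,0,1,1,2,5

  0: obs=x cand={0,2} pick 0 [start]
  1: obs=z cand={1,4} pick 4 [0->4 ok]
  2: obs=y cand={3,5} pick 3 [4->3 ok]
  3: obs=z cand={1,4} pick 4 [3->4 ok]
  4: obs=z cand={1,4} pick 4 [4->4 ok]
  5: obs=y cand={3,5} pick 3 [4->3 ok]
  6: obs=y cand={3,5} pick 3 [3->3 ok]
  7: obs=x cand={0,2} pick 0 [3->0 ok]
  8: obs=z cand={1,4} pick 1 [0->1 ok]
  9: obs=z cand={1,4} pick 1 [1->1 ok]
  10: obs=x cand={0,2} pick 2 [1->2 ok]
  11: obs=y cand={3,5} pick 5 [2->5 ok]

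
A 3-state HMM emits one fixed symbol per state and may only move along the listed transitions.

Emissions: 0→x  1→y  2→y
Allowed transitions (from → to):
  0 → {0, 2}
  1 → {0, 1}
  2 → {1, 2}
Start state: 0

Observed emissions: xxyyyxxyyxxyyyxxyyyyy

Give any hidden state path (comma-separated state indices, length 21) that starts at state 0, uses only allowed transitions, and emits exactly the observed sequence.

0,0,2,2,1,0,0,2,1,0,0,2,2,1,0,0,2,2,2,2,1

  pos 0: x in {0}, choose 0; start
  pos 1: x in {0}, choose 0; 0->0 ok
  pos 2: y in {1,2}, choose 2; 0->2 ok
  pos 3: y in {1,2}, choose 2; 2->2 ok
  pos 4: y in {1,2}, choose 1; 2->1 ok
  pos 5: x in {0}, choose 0; 1->0 ok
  pos 6: x in {0}, choose 0; 0->0 ok
  pos 7: y in {1,2}, choose 2; 0->2 ok
  pos 8: y in {1,2}, choose 1; 2->1 ok
  pos 9: x in {0}, choose 0; 1->0 ok
  pos 10: x in {0}, choose 0; 0->0 ok
  pos 11: y in {1,2}, choose 2; 0->2 ok
  pos 12: y in {1,2}, choose 2; 2->2 ok
  pos 13: y in {1,2}, choose 1; 2->1 ok
  pos 14: x in {0}, choose 0; 1->0 ok
  pos 15: x in {0}, choose 0; 0->0 ok
  pos 16: y in {1,2}, choose 2; 0->2 ok
  pos 17: y in {1,2}, choose 2; 2->2 ok
  pos 18: y in {1,2}, choose 2; 2->2 ok
  pos 19: y in {1,2}, choose 2; 2->2 ok
  pos 20: y in {1,2}, choose 1; 2->1 ok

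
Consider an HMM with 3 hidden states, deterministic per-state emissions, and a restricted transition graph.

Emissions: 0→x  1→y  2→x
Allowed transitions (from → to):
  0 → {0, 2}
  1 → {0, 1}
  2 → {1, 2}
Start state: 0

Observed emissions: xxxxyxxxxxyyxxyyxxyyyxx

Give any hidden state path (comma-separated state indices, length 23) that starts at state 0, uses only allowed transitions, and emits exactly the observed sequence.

  0: obs=x cand={0,2} pick 0 [start]
  1: obs=x cand={0,2} pick 0 [0->0 ok]
  2: obs=x cand={0,2} pick 0 [0->0 ok]
  3: obs=x cand={0,2} pick 2 [0->2 ok]
  4: obs=y cand={1} pick 1 [2->1 ok]
  5: obs=x cand={0,2} pick 0 [1->0 ok]
  6: obs=x cand={0,2} pick 0 [0->0 ok]
  7: obs=x cand={0,2} pick 0 [0->0 ok]
  8: obs=x cand={0,2} pick 2 [0->2 ok]
  9: obs=x cand={0,2} pick 2 [2->2 ok]
  10: obs=y cand={1} pick 1 [2->1 ok]
  11: obs=y cand={1} pick 1 [1->1 ok]
  12: obs=x cand={0,2} pick 0 [1->0 ok]
  13: obs=x cand={0,2} pick 2 [0->2 ok]
  14: obs=y cand={1} pick 1 [2->1 ok]
  15: obs=y cand={1} pick 1 [1->1 ok]
  16: obs=x cand={0,2} pick 0 [1->0 ok]
  17: obs=x cand={0,2} pick 2 [0->2 ok]
  18: obs=y cand={1} pick 1 [2->1 ok]
  19: obs=y cand={1} pick 1 [1->1 ok]
  20: obs=y cand={1} pick 1 [1->1 ok]
  21: obs=x cand={0,2} pick 0 [1->0 ok]
  22: obs=x cand={0,2} pick 0 [0->0 ok]

0,0,0,2,1,0,0,0,2,2,1,1,0,2,1,1,0,2,1,1,1,0,0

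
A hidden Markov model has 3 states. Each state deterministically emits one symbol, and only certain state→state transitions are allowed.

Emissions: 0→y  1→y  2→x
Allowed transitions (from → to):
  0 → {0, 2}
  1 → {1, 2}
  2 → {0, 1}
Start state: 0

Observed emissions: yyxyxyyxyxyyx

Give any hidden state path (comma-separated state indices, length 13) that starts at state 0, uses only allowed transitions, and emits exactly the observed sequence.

  0: obs=y cand={0,1} pick 0 [start]
  1: obs=y cand={0,1} pick 0 [0->0 ok]
  2: obs=x cand={2} pick 2 [0->2 ok]
  3: obs=y cand={0,1} pick 1 [2->1 ok]
  4: obs=x cand={2} pick 2 [1->2 ok]
  5: obs=y cand={0,1} pick 0 [2->0 ok]
  6: obs=y cand={0,1} pick 0 [0->0 ok]
  7: obs=x cand={2} pick 2 [0->2 ok]
  8: obs=y cand={0,1} pick 1 [2->1 ok]
  9: obs=x cand={2} pick 2 [1->2 ok]
  10: obs=y cand={0,1} pick 1 [2->1 ok]
  11: obs=y cand={0,1} pick 1 [1->1 ok]
  12: obs=x cand={2} pick 2 [1->2 ok]

0,0,2,1,2,0,0,2,1,2,1,1,2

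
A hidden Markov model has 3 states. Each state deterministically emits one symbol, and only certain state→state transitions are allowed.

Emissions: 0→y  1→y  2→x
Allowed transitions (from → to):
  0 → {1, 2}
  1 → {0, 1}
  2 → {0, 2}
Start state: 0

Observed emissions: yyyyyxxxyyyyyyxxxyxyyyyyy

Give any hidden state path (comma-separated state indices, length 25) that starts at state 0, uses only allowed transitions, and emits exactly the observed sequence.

0,1,1,1,0,2,2,2,0,1,0,1,1,0,2,2,2,0,2,0,1,0,1,1,0

  [0] y  {0,1}  => 0  start
  [1] y  {0,1}  => 1  0->1 ok
  [2] y  {0,1}  => 1  1->1 ok
  [3] y  {0,1}  => 1  1->1 ok
  [4] y  {0,1}  => 0  1->0 ok
  [5] x  {2}  => 2  0->2 ok
  [6] x  {2}  => 2  2->2 ok
  [7] x  {2}  => 2  2->2 ok
  [8] y  {0,1}  => 0  2->0 ok
  [9] y  {0,1}  => 1  0->1 ok
  [10] y  {0,1}  => 0  1->0 ok
  [11] y  {0,1}  => 1  0->1 ok
  [12] y  {0,1}  => 1  1->1 ok
  [13] y  {0,1}  => 0  1->0 ok
  [14] x  {2}  => 2  0->2 ok
  [15] x  {2}  => 2  2->2 ok
  [16] x  {2}  => 2  2->2 ok
  [17] y  {0,1}  => 0  2->0 ok
  [18] x  {2}  => 2  0->2 ok
  [19] y  {0,1}  => 0  2->0 ok
  [20] y  {0,1}  => 1  0->1 ok
  [21] y  {0,1}  => 0  1->0 ok
  [22] y  {0,1}  => 1  0->1 ok
  [23] y  {0,1}  => 1  1->1 ok
  [24] y  {0,1}  => 0  1->0 ok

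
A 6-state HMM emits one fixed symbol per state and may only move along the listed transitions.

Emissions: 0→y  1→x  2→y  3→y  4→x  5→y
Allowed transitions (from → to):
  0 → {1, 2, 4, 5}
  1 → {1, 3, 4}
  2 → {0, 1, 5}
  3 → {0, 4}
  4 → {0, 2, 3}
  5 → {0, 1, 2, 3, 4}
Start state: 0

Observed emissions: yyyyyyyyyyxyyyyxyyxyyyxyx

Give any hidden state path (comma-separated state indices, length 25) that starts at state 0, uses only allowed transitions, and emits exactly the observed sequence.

  0: obs=y cand={0,2,3,5} pick 0 [start]
  1: obs=y cand={0,2,3,5} pick 2 [0->2 ok]
  2: obs=y cand={0,2,3,5} pick 0 [2->0 ok]
  3: obs=y cand={0,2,3,5} pick 2 [0->2 ok]
  4: obs=y cand={0,2,3,5} pick 0 [2->0 ok]
  5: obs=y cand={0,2,3,5} pick 5 [0->5 ok]
  6: obs=y cand={0,2,3,5} pick 3 [5->3 ok]
  7: obs=y cand={0,2,3,5} pick 0 [3->0 ok]
  8: obs=y cand={0,2,3,5} pick 5 [0->5 ok]
  9: obs=y cand={0,2,3,5} pick 3 [5->3 ok]
  10: obs=x cand={1,4} pick 4 [3->4 ok]
  11: obs=y cand={0,2,3,5} pick 0 [4->0 ok]
  12: obs=y cand={0,2,3,5} pick 2 [0->2 ok]
  13: obs=y cand={0,2,3,5} pick 0 [2->0 ok]
  14: obs=y cand={0,2,3,5} pick 5 [0->5 ok]
  15: obs=x cand={1,4} pick 4 [5->4 ok]
  16: obs=y cand={0,2,3,5} pick 2 [4->2 ok]
  17: obs=y cand={0,2,3,5} pick 0 [2->0 ok]
  18: obs=x cand={1,4} pick 4 [0->4 ok]
  19: obs=y cand={0,2,3,5} pick 2 [4->2 ok]
  20: obs=y cand={0,2,3,5} pick 5 [2->5 ok]
  21: obs=y cand={0,2,3,5} pick 3 [5->3 ok]
  22: obs=x cand={1,4} pick 4 [3->4 ok]
  23: obs=y cand={0,2,3,5} pick 0 [4->0 ok]
  24: obs=x cand={1,4} pick 4 [0->4 ok]

0,2,0,2,0,5,3,0,5,3,4,0,2,0,5,4,2,0,4,2,5,3,4,0,4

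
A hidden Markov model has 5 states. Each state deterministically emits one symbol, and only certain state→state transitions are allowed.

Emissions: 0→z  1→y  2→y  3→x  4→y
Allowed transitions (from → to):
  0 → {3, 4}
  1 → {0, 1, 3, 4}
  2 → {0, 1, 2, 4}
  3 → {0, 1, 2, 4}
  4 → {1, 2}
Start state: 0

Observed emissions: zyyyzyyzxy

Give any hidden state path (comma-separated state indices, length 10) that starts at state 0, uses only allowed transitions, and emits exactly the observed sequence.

0,4,2,1,0,4,2,0,3,4

  [0] z  {0}  => 0  start
  [1] y  {1,2,4}  => 4  0->4 ok
  [2] y  {1,2,4}  => 2  4->2 ok
  [3] y  {1,2,4}  => 1  2->1 ok
  [4] z  {0}  => 0  1->0 ok
  [5] y  {1,2,4}  => 4  0->4 ok
  [6] y  {1,2,4}  => 2  4->2 ok
  [7] z  {0}  => 0  2->0 ok
  [8] x  {3}  => 3  0->3 ok
  [9] y  {1,2,4}  => 4  3->4 ok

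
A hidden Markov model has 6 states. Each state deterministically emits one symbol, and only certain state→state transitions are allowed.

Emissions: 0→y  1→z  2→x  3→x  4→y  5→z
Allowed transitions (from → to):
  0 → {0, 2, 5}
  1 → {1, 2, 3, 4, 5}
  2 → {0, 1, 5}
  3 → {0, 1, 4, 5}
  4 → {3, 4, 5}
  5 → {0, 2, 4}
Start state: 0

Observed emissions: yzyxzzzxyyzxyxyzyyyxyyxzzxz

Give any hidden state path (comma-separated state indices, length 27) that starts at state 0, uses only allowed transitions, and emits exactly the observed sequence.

0,5,0,2,1,1,1,3,0,0,5,2,0,2,0,5,0,0,0,2,0,0,2,1,1,3,5

  pos 0: y in {0,4}, choose 0; start
  pos 1: z in {1,5}, choose 5; 0->5 ok
  pos 2: y in {0,4}, choose 0; 5->0 ok
  pos 3: x in {2,3}, choose 2; 0->2 ok
  pos 4: z in {1,5}, choose 1; 2->1 ok
  pos 5: z in {1,5}, choose 1; 1->1 ok
  pos 6: z in {1,5}, choose 1; 1->1 ok
  pos 7: x in {2,3}, choose 3; 1->3 ok
  pos 8: y in {0,4}, choose 0; 3->0 ok
  pos 9: y in {0,4}, choose 0; 0->0 ok
  pos 10: z in {1,5}, choose 5; 0->5 ok
  pos 11: x in {2,3}, choose 2; 5->2 ok
  pos 12: y in {0,4}, choose 0; 2->0 ok
  pos 13: x in {2,3}, choose 2; 0->2 ok
  pos 14: y in {0,4}, choose 0; 2->0 ok
  pos 15: z in {1,5}, choose 5; 0->5 ok
  pos 16: y in {0,4}, choose 0; 5->0 ok
  pos 17: y in {0,4}, choose 0; 0->0 ok
  pos 18: y in {0,4}, choose 0; 0->0 ok
  pos 19: x in {2,3}, choose 2; 0->2 ok
  pos 20: y in {0,4}, choose 0; 2->0 ok
  pos 21: y in {0,4}, choose 0; 0->0 ok
  pos 22: x in {2,3}, choose 2; 0->2 ok
  pos 23: z in {1,5}, choose 1; 2->1 ok
  pos 24: z in {1,5}, choose 1; 1->1 ok
  pos 25: x in {2,3}, choose 3; 1->3 ok
  pos 26: z in {1,5}, choose 5; 3->5 ok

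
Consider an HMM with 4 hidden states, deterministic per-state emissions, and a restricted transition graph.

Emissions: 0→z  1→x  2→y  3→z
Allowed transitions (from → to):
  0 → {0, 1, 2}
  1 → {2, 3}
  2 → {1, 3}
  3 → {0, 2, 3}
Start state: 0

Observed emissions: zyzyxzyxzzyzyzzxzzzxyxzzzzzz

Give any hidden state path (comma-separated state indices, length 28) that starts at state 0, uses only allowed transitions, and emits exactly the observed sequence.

0,2,3,2,1,3,2,1,3,3,2,3,2,3,0,1,3,3,0,1,2,1,3,3,3,3,3,3

  0: obs=z cand={0,3} pick 0 [start]
  1: obs=y cand={2} pick 2 [0->2 ok]
  2: obs=z cand={0,3} pick 3 [2->3 ok]
  3: obs=y cand={2} pick 2 [3->2 ok]
  4: obs=x cand={1} pick 1 [2->1 ok]
  5: obs=z cand={0,3} pick 3 [1->3 ok]
  6: obs=y cand={2} pick 2 [3->2 ok]
  7: obs=x cand={1} pick 1 [2->1 ok]
  8: obs=z cand={0,3} pick 3 [1->3 ok]
  9: obs=z cand={0,3} pick 3 [3->3 ok]
  10: obs=y cand={2} pick 2 [3->2 ok]
  11: obs=z cand={0,3} pick 3 [2->3 ok]
  12: obs=y cand={2} pick 2 [3->2 ok]
  13: obs=z cand={0,3} pick 3 [2->3 ok]
  14: obs=z cand={0,3} pick 0 [3->0 ok]
  15: obs=x cand={1} pick 1 [0->1 ok]
  16: obs=z cand={0,3} pick 3 [1->3 ok]
  17: obs=z cand={0,3} pick 3 [3->3 ok]
  18: obs=z cand={0,3} pick 0 [3->0 ok]
  19: obs=x cand={1} pick 1 [0->1 ok]
  20: obs=y cand={2} pick 2 [1->2 ok]
  21: obs=x cand={1} pick 1 [2->1 ok]
  22: obs=z cand={0,3} pick 3 [1->3 ok]
  23: obs=z cand={0,3} pick 3 [3->3 ok]
  24: obs=z cand={0,3} pick 3 [3->3 ok]
  25: obs=z cand={0,3} pick 3 [3->3 ok]
  26: obs=z cand={0,3} pick 3 [3->3 ok]
  27: obs=z cand={0,3} pick 3 [3->3 ok]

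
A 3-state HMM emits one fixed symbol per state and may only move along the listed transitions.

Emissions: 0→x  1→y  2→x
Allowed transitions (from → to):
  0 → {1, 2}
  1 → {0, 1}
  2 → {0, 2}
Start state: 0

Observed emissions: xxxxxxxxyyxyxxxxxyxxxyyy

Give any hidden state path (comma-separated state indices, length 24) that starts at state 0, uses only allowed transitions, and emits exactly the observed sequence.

0,2,0,2,2,2,2,0,1,1,0,1,0,2,0,2,0,1,0,2,0,1,1,1

  t0 'x' -> {0,2}, take 0 (start)
  t1 'x' -> {0,2}, take 2 (0->2 ok)
  t2 'x' -> {0,2}, take 0 (2->0 ok)
  t3 'x' -> {0,2}, take 2 (0->2 ok)
  t4 'x' -> {0,2}, take 2 (2->2 ok)
  t5 'x' -> {0,2}, take 2 (2->2 ok)
  t6 'x' -> {0,2}, take 2 (2->2 ok)
  t7 'x' -> {0,2}, take 0 (2->0 ok)
  t8 'y' -> {1}, take 1 (0->1 ok)
  t9 'y' -> {1}, take 1 (1->1 ok)
  t10 'x' -> {0,2}, take 0 (1->0 ok)
  t11 'y' -> {1}, take 1 (0->1 ok)
  t12 'x' -> {0,2}, take 0 (1->0 ok)
  t13 'x' -> {0,2}, take 2 (0->2 ok)
  t14 'x' -> {0,2}, take 0 (2->0 ok)
  t15 'x' -> {0,2}, take 2 (0->2 ok)
  t16 'x' -> {0,2}, take 0 (2->0 ok)
  t17 'y' -> {1}, take 1 (0->1 ok)
  t18 'x' -> {0,2}, take 0 (1->0 ok)
  t19 'x' -> {0,2}, take 2 (0->2 ok)
  t20 'x' -> {0,2}, take 0 (2->0 ok)
  t21 'y' -> {1}, take 1 (0->1 ok)
  t22 'y' -> {1}, take 1 (1->1 ok)
  t23 'y' -> {1}, take 1 (1->1 ok)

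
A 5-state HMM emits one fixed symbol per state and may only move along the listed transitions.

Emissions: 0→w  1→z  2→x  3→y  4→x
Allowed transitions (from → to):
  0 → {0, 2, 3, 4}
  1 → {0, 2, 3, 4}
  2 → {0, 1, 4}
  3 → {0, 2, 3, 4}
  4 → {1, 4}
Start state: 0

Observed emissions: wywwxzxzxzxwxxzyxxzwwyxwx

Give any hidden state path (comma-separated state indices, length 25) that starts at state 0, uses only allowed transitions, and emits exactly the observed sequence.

  pos 0: w in {0}, choose 0; start
  pos 1: y in {3}, choose 3; 0->3 ok
  pos 2: w in {0}, choose 0; 3->0 ok
  pos 3: w in {0}, choose 0; 0->0 ok
  pos 4: x in {2,4}, choose 4; 0->4 ok
  pos 5: z in {1}, choose 1; 4->1 ok
  pos 6: x in {2,4}, choose 4; 1->4 ok
  pos 7: z in {1}, choose 1; 4->1 ok
  pos 8: x in {2,4}, choose 2; 1->2 ok
  pos 9: z in {1}, choose 1; 2->1 ok
  pos 10: x in {2,4}, choose 2; 1->2 ok
  pos 11: w in {0}, choose 0; 2->0 ok
  pos 12: x in {2,4}, choose 4; 0->4 ok
  pos 13: x in {2,4}, choose 4; 4->4 ok
  pos 14: z in {1}, choose 1; 4->1 ok
  pos 15: y in {3}, choose 3; 1->3 ok
  pos 16: x in {2,4}, choose 4; 3->4 ok
  pos 17: x in {2,4}, choose 4; 4->4 ok
  pos 18: z in {1}, choose 1; 4->1 ok
  pos 19: w in {0}, choose 0; 1->0 ok
  pos 20: w in {0}, choose 0; 0->0 ok
  pos 21: y in {3}, choose 3; 0->3 ok
  pos 22: x in {2,4}, choose 2; 3->2 ok
  pos 23: w in {0}, choose 0; 2->0 ok
  pos 24: x in {2,4}, choose 4; 0->4 ok

0,3,0,0,4,1,4,1,2,1,2,0,4,4,1,3,4,4,1,0,0,3,2,0,4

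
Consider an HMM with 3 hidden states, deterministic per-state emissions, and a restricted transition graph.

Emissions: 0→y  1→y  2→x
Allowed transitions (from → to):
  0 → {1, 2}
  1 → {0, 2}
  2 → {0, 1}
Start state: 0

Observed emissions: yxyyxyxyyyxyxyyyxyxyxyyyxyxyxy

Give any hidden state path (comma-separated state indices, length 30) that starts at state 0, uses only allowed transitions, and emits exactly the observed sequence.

  t0 'y' -> {0,1}, take 0 (start)
  t1 'x' -> {2}, take 2 (0->2 ok)
  t2 'y' -> {0,1}, take 1 (2->1 ok)
  t3 'y' -> {0,1}, take 0 (1->0 ok)
  t4 'x' -> {2}, take 2 (0->2 ok)
  t5 'y' -> {0,1}, take 1 (2->1 ok)
  t6 'x' -> {2}, take 2 (1->2 ok)
  t7 'y' -> {0,1}, take 0 (2->0 ok)
  t8 'y' -> {0,1}, take 1 (0->1 ok)
  t9 'y' -> {0,1}, take 0 (1->0 ok)
  t10 'x' -> {2}, take 2 (0->2 ok)
  t11 'y' -> {0,1}, take 0 (2->0 ok)
  t12 'x' -> {2}, take 2 (0->2 ok)
  t13 'y' -> {0,1}, take 0 (2->0 ok)
  t14 'y' -> {0,1}, take 1 (0->1 ok)
  t15 'y' -> {0,1}, take 0 (1->0 ok)
  t16 'x' -> {2}, take 2 (0->2 ok)
  t17 'y' -> {0,1}, take 1 (2->1 ok)
  t18 'x' -> {2}, take 2 (1->2 ok)
  t19 'y' -> {0,1}, take 1 (2->1 ok)
  t20 'x' -> {2}, take 2 (1->2 ok)
  t21 'y' -> {0,1}, take 1 (2->1 ok)
  t22 'y' -> {0,1}, take 0 (1->0 ok)
  t23 'y' -> {0,1}, take 1 (0->1 ok)
  t24 'x' -> {2}, take 2 (1->2 ok)
  t25 'y' -> {0,1}, take 0 (2->0 ok)
  t26 'x' -> {2}, take 2 (0->2 ok)
  t27 'y' -> {0,1}, take 0 (2->0 ok)
  t28 'x' -> {2}, take 2 (0->2 ok)
  t29 'y' -> {0,1}, take 0 (2->0 ok)

0,2,1,0,2,1,2,0,1,0,2,0,2,0,1,0,2,1,2,1,2,1,0,1,2,0,2,0,2,0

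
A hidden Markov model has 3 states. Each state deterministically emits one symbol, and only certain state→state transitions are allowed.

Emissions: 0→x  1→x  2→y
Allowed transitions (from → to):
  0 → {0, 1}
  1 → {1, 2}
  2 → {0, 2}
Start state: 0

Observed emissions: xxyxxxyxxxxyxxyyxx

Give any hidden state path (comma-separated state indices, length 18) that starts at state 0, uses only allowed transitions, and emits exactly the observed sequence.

  t0 'x' -> {0,1}, take 0 (start)
  t1 'x' -> {0,1}, take 1 (0->1 ok)
  t2 'y' -> {2}, take 2 (1->2 ok)
  t3 'x' -> {0,1}, take 0 (2->0 ok)
  t4 'x' -> {0,1}, take 0 (0->0 ok)
  t5 'x' -> {0,1}, take 1 (0->1 ok)
  t6 'y' -> {2}, take 2 (1->2 ok)
  t7 'x' -> {0,1}, take 0 (2->0 ok)
  t8 'x' -> {0,1}, take 0 (0->0 ok)
  t9 'x' -> {0,1}, take 0 (0->0 ok)
  t10 'x' -> {0,1}, take 1 (0->1 ok)
  t11 'y' -> {2}, take 2 (1->2 ok)
  t12 'x' -> {0,1}, take 0 (2->0 ok)
  t13 'x' -> {0,1}, take 1 (0->1 ok)
  t14 'y' -> {2}, take 2 (1->2 ok)
  t15 'y' -> {2}, take 2 (2->2 ok)
  t16 'x' -> {0,1}, take 0 (2->0 ok)
  t17 'x' -> {0,1}, take 1 (0->1 ok)

0,1,2,0,0,1,2,0,0,0,1,2,0,1,2,2,0,1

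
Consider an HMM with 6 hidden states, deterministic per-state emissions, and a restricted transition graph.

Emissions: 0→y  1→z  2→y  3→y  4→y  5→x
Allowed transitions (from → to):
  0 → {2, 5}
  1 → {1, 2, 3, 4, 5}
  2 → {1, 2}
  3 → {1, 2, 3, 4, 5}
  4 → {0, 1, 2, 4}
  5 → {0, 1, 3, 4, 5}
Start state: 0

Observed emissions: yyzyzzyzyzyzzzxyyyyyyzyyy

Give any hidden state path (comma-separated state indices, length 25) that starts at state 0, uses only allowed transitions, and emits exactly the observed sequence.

0,2,1,2,1,1,4,1,2,1,2,1,1,1,5,4,0,2,2,2,2,1,3,3,2

  0: obs=y cand={0,2,3,4} pick 0 [start]
  1: obs=y cand={0,2,3,4} pick 2 [0->2 ok]
  2: obs=z cand={1} pick 1 [2->1 ok]
  3: obs=y cand={0,2,3,4} pick 2 [1->2 ok]
  4: obs=z cand={1} pick 1 [2->1 ok]
  5: obs=z cand={1} pick 1 [1->1 ok]
  6: obs=y cand={0,2,3,4} pick 4 [1->4 ok]
  7: obs=z cand={1} pick 1 [4->1 ok]
  8: obs=y cand={0,2,3,4} pick 2 [1->2 ok]
  9: obs=z cand={1} pick 1 [2->1 ok]
  10: obs=y cand={0,2,3,4} pick 2 [1->2 ok]
  11: obs=z cand={1} pick 1 [2->1 ok]
  12: obs=z cand={1} pick 1 [1->1 ok]
  13: obs=z cand={1} pick 1 [1->1 ok]
  14: obs=x cand={5} pick 5 [1->5 ok]
  15: obs=y cand={0,2,3,4} pick 4 [5->4 ok]
  16: obs=y cand={0,2,3,4} pick 0 [4->0 ok]
  17: obs=y cand={0,2,3,4} pick 2 [0->2 ok]
  18: obs=y cand={0,2,3,4} pick 2 [2->2 ok]
  19: obs=y cand={0,2,3,4} pick 2 [2->2 ok]
  20: obs=y cand={0,2,3,4} pick 2 [2->2 ok]
  21: obs=z cand={1} pick 1 [2->1 ok]
  22: obs=y cand={0,2,3,4} pick 3 [1->3 ok]
  23: obs=y cand={0,2,3,4} pick 3 [3->3 ok]
  24: obs=y cand={0,2,3,4} pick 2 [3->2 ok]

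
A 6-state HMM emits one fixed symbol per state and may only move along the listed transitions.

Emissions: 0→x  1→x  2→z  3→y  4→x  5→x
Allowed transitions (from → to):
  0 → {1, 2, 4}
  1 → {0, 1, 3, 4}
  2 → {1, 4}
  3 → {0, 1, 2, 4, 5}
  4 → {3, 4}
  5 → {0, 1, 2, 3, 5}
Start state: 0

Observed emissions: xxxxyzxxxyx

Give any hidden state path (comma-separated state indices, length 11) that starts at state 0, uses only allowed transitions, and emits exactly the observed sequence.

  t0 'x' -> {0,1,4,5}, take 0 (start)
  t1 'x' -> {0,1,4,5}, take 1 (0->1 ok)
  t2 'x' -> {0,1,4,5}, take 1 (1->1 ok)
  t3 'x' -> {0,1,4,5}, take 4 (1->4 ok)
  t4 'y' -> {3}, take 3 (4->3 ok)
  t5 'z' -> {2}, take 2 (3->2 ok)
  t6 'x' -> {0,1,4,5}, take 1 (2->1 ok)
  t7 'x' -> {0,1,4,5}, take 0 (1->0 ok)
  t8 'x' -> {0,1,4,5}, take 4 (0->4 ok)
  t9 'y' -> {3}, take 3 (4->3 ok)
  t10 'x' -> {0,1,4,5}, take 0 (3->0 ok)

0,1,1,4,3,2,1,0,4,3,0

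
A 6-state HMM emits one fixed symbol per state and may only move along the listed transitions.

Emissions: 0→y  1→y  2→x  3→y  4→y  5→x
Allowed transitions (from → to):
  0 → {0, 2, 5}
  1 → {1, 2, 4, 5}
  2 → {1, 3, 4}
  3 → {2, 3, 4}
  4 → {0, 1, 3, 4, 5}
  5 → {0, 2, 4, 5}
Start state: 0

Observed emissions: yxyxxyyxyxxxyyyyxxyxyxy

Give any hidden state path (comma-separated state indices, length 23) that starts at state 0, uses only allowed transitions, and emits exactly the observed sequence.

0,2,1,5,2,4,1,5,0,5,5,2,4,3,4,0,5,5,4,5,0,5,4

  t0 'y' -> {0,1,3,4}, take 0 (start)
  t1 'x' -> {2,5}, take 2 (0->2 ok)
  t2 'y' -> {0,1,3,4}, take 1 (2->1 ok)
  t3 'x' -> {2,5}, take 5 (1->5 ok)
  t4 'x' -> {2,5}, take 2 (5->2 ok)
  t5 'y' -> {0,1,3,4}, take 4 (2->4 ok)
  t6 'y' -> {0,1,3,4}, take 1 (4->1 ok)
  t7 'x' -> {2,5}, take 5 (1->5 ok)
  t8 'y' -> {0,1,3,4}, take 0 (5->0 ok)
  t9 'x' -> {2,5}, take 5 (0->5 ok)
  t10 'x' -> {2,5}, take 5 (5->5 ok)
  t11 'x' -> {2,5}, take 2 (5->2 ok)
  t12 'y' -> {0,1,3,4}, take 4 (2->4 ok)
  t13 'y' -> {0,1,3,4}, take 3 (4->3 ok)
  t14 'y' -> {0,1,3,4}, take 4 (3->4 ok)
  t15 'y' -> {0,1,3,4}, take 0 (4->0 ok)
  t16 'x' -> {2,5}, take 5 (0->5 ok)
  t17 'x' -> {2,5}, take 5 (5->5 ok)
  t18 'y' -> {0,1,3,4}, take 4 (5->4 ok)
  t19 'x' -> {2,5}, take 5 (4->5 ok)
  t20 'y' -> {0,1,3,4}, take 0 (5->0 ok)
  t21 'x' -> {2,5}, take 5 (0->5 ok)
  t22 'y' -> {0,1,3,4}, take 4 (5->4 ok)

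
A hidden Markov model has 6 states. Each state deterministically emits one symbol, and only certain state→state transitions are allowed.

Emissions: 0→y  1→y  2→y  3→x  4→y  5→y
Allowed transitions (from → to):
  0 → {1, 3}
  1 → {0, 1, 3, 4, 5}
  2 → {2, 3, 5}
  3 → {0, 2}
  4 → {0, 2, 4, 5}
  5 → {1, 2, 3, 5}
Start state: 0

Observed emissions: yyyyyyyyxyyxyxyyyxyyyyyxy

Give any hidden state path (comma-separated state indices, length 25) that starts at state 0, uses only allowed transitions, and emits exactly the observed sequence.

  0: obs=y cand={0,1,2,4,5} pick 0 [start]
  1: obs=y cand={0,1,2,4,5} pick 1 [0->1 ok]
  2: obs=y cand={0,1,2,4,5} pick 5 [1->5 ok]
  3: obs=y cand={0,1,2,4,5} pick 5 [5->5 ok]
  4: obs=y cand={0,1,2,4,5} pick 1 [5->1 ok]
  5: obs=y cand={0,1,2,4,5} pick 1 [1->1 ok]
  6: obs=y cand={0,1,2,4,5} pick 5 [1->5 ok]
  7: obs=y cand={0,1,2,4,5} pick 2 [5->2 ok]
  8: obs=x cand={3} pick 3 [2->3 ok]
  9: obs=y cand={0,1,2,4,5} pick 0 [3->0 ok]
  10: obs=y cand={0,1,2,4,5} pick 1 [0->1 ok]
  11: obs=x cand={3} pick 3 [1->3 ok]
  12: obs=y cand={0,1,2,4,5} pick 0 [3->0 ok]
  13: obs=x cand={3} pick 3 [0->3 ok]
  14: obs=y cand={0,1,2,4,5} pick 2 [3->2 ok]
  15: obs=y cand={0,1,2,4,5} pick 2 [2->2 ok]
  16: obs=y cand={0,1,2,4,5} pick 2 [2->2 ok]
  17: obs=x cand={3} pick 3 [2->3 ok]
  18: obs=y cand={0,1,2,4,5} pick 2 [3->2 ok]
  19: obs=y cand={0,1,2,4,5} pick 2 [2->2 ok]
  20: obs=y cand={0,1,2,4,5} pick 5 [2->5 ok]
  21: obs=y cand={0,1,2,4,5} pick 2 [5->2 ok]
  22: obs=y cand={0,1,2,4,5} pick 2 [2->2 ok]
  23: obs=x cand={3} pick 3 [2->3 ok]
  24: obs=y cand={0,1,2,4,5} pick 2 [3->2 ok]

0,1,5,5,1,1,5,2,3,0,1,3,0,3,2,2,2,3,2,2,5,2,2,3,2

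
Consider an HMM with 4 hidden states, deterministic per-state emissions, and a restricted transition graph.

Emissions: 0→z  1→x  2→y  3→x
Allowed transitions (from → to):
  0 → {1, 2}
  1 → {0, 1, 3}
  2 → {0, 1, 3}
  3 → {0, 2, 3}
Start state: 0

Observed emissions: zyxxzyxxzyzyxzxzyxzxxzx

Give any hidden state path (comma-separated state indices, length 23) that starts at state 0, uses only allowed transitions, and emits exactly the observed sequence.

0,2,1,3,0,2,1,3,0,2,0,2,3,0,1,0,2,3,0,1,1,0,1

  0: obs=z cand={0} pick 0 [start]
  1: obs=y cand={2} pick 2 [0->2 ok]
  2: obs=x cand={1,3} pick 1 [2->1 ok]
  3: obs=x cand={1,3} pick 3 [1->3 ok]
  4: obs=z cand={0} pick 0 [3->0 ok]
  5: obs=y cand={2} pick 2 [0->2 ok]
  6: obs=x cand={1,3} pick 1 [2->1 ok]
  7: obs=x cand={1,3} pick 3 [1->3 ok]
  8: obs=z cand={0} pick 0 [3->0 ok]
  9: obs=y cand={2} pick 2 [0->2 ok]
  10: obs=z cand={0} pick 0 [2->0 ok]
  11: obs=y cand={2} pick 2 [0->2 ok]
  12: obs=x cand={1,3} pick 3 [2->3 ok]
  13: obs=z cand={0} pick 0 [3->0 ok]
  14: obs=x cand={1,3} pick 1 [0->1 ok]
  15: obs=z cand={0} pick 0 [1->0 ok]
  16: obs=y cand={2} pick 2 [0->2 ok]
  17: obs=x cand={1,3} pick 3 [2->3 ok]
  18: obs=z cand={0} pick 0 [3->0 ok]
  19: obs=x cand={1,3} pick 1 [0->1 ok]
  20: obs=x cand={1,3} pick 1 [1->1 ok]
  21: obs=z cand={0} pick 0 [1->0 ok]
  22: obs=x cand={1,3} pick 1 [0->1 ok]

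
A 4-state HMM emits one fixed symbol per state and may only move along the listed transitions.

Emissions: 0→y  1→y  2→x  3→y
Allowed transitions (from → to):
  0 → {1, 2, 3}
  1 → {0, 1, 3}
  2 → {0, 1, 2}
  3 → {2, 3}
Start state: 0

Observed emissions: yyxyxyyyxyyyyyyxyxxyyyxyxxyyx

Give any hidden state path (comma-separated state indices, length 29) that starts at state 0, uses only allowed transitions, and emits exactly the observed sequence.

0,3,2,0,2,0,1,0,2,0,1,1,0,3,3,2,0,2,2,0,1,0,2,0,2,2,1,3,2

  0: obs=y cand={0,1,3} pick 0 [start]
  1: obs=y cand={0,1,3} pick 3 [0->3 ok]
  2: obs=x cand={2} pick 2 [3->2 ok]
  3: obs=y cand={0,1,3} pick 0 [2->0 ok]
  4: obs=x cand={2} pick 2 [0->2 ok]
  5: obs=y cand={0,1,3} pick 0 [2->0 ok]
  6: obs=y cand={0,1,3} pick 1 [0->1 ok]
  7: obs=y cand={0,1,3} pick 0 [1->0 ok]
  8: obs=x cand={2} pick 2 [0->2 ok]
  9: obs=y cand={0,1,3} pick 0 [2->0 ok]
  10: obs=y cand={0,1,3} pick 1 [0->1 ok]
  11: obs=y cand={0,1,3} pick 1 [1->1 ok]
  12: obs=y cand={0,1,3} pick 0 [1->0 ok]
  13: obs=y cand={0,1,3} pick 3 [0->3 ok]
  14: obs=y cand={0,1,3} pick 3 [3->3 ok]
  15: obs=x cand={2} pick 2 [3->2 ok]
  16: obs=y cand={0,1,3} pick 0 [2->0 ok]
  17: obs=x cand={2} pick 2 [0->2 ok]
  18: obs=x cand={2} pick 2 [2->2 ok]
  19: obs=y cand={0,1,3} pick 0 [2->0 ok]
  20: obs=y cand={0,1,3} pick 1 [0->1 ok]
  21: obs=y cand={0,1,3} pick 0 [1->0 ok]
  22: obs=x cand={2} pick 2 [0->2 ok]
  23: obs=y cand={0,1,3} pick 0 [2->0 ok]
  24: obs=x cand={2} pick 2 [0->2 ok]
  25: obs=x cand={2} pick 2 [2->2 ok]
  26: obs=y cand={0,1,3} pick 1 [2->1 ok]
  27: obs=y cand={0,1,3} pick 3 [1->3 ok]
  28: obs=x cand={2} pick 2 [3->2 ok]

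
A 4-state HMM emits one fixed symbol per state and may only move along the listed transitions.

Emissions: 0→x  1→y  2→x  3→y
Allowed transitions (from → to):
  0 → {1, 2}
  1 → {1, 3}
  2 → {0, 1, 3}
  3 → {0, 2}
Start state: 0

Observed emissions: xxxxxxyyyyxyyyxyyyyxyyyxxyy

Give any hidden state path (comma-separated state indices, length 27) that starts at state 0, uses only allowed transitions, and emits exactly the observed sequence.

0,2,0,2,0,2,1,1,1,3,2,1,1,3,0,1,1,1,3,2,1,1,3,0,2,1,1

  [0] x  {0,2}  => 0  start
  [1] x  {0,2}  => 2  0->2 ok
  [2] x  {0,2}  => 0  2->0 ok
  [3] x  {0,2}  => 2  0->2 ok
  [4] x  {0,2}  => 0  2->0 ok
  [5] x  {0,2}  => 2  0->2 ok
  [6] y  {1,3}  => 1  2->1 ok
  [7] y  {1,3}  => 1  1->1 ok
  [8] y  {1,3}  => 1  1->1 ok
  [9] y  {1,3}  => 3  1->3 ok
  [10] x  {0,2}  => 2  3->2 ok
  [11] y  {1,3}  => 1  2->1 ok
  [12] y  {1,3}  => 1  1->1 ok
  [13] y  {1,3}  => 3  1->3 ok
  [14] x  {0,2}  => 0  3->0 ok
  [15] y  {1,3}  => 1  0->1 ok
  [16] y  {1,3}  => 1  1->1 ok
  [17] y  {1,3}  => 1  1->1 ok
  [18] y  {1,3}  => 3  1->3 ok
  [19] x  {0,2}  => 2  3->2 ok
  [20] y  {1,3}  => 1  2->1 ok
  [21] y  {1,3}  => 1  1->1 ok
  [22] y  {1,3}  => 3  1->3 ok
  [23] x  {0,2}  => 0  3->0 ok
  [24] x  {0,2}  => 2  0->2 ok
  [25] y  {1,3}  => 1  2->1 ok
  [26] y  {1,3}  => 1  1->1 ok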